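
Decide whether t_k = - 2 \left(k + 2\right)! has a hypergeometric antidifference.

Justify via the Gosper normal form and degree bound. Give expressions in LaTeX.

No — key equation has no polynomial f.

r(k) = k + 3 after simplifying.
Take A(k)=k + 3, B(k)=1, C(k)=1.
f must satisfy (k + 3)·f(k+1) − (1)·f(k) = 1.
Bound: deg f ≤ -1.
Negative degree bound (-1): no f exists, t_k not Gosper-summable.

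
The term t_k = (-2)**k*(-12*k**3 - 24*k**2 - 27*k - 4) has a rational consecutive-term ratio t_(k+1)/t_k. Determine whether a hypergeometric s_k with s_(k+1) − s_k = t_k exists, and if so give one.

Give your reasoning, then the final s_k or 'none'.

s_k = (-2)**k*(4*k**3 + k - 2)

Ratio r(k) = 2*(-12*k**3 - 60*k**2 - 111*k - 67)/(12*k**3 + 24*k**2 + 27*k + 4).
So A=-2 and B=1, with C=k**3 + 2*k**2 + 9*k/4 + 1/3.
Solve (-2)·f(k+1) − (1)·f(k) = k**3 + 2*k**2 + 9*k/4 + 1/3.
From deg A=0, deg B=0, deg C=3: d=3.
Match coefficients ⇒ f(k) = -(4*k**3 + k - 2)/12.
R(k) = B(k−1)·f(k)/C(k) = -(4*k**3 + k - 2)/(12*k**3 + 24*k**2 + 27*k + 4); s_k = R·t_k = (-2)**k*(4*k**3 + k - 2).
Verify: (-2)**k*(-4*k**3 - 3*k - 8*(k + 1)**3 + 4) matches t_k.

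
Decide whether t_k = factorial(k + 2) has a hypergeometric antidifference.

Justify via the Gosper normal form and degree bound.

No — key equation has no polynomial f.

The ratio is k + 3.
Factor: A=k + 3; B=1; C=1.
f must satisfy (k + 3)·f(k+1) − (1)·f(k) = 1.
Degrees (1,0,0) ⇒ d ≤ -1.
deg f ≤ -1 is impossible — no certificate.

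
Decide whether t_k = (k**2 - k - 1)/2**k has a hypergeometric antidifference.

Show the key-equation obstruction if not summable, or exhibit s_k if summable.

Step 1: r(k) = (k**2 + k - 1)/(2*(k**2 - k - 1)).
Take A(k)=1/2, B(k)=1, C(k)=k**2 - k - 1.
Need (1/2)·f(k+1) − (1)·f(k) = k**2 - k - 1.
Degrees (0,0,2) ⇒ d ≤ 2.
Match coefficients ⇒ f(k) = -2*(k**2 + k + 1).
R(k) = B(k−1)·f(k)/C(k) = -2*(k**2 + k + 1)/(k**2 - k - 1); s_k = R·t_k = 2**(1 - k)*(-k**2 - k - 1).
Δs = (k**2 - k - 1)/2**k, as required.

Yes. s_k = 2**(1 - k)*(-k**2 - k - 1).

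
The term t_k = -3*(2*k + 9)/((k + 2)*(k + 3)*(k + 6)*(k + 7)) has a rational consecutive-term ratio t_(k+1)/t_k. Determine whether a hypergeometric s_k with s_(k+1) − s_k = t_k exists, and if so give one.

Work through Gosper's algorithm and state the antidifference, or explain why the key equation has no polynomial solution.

t_(k+1)/t_k = (k + 2)*(k + 6)*(2*k + 11)/((k + 4)*(k + 8)*(2*k + 9)).
Factor: A=k + 2; B=k + 8; C=k**3 + 27*k**2/2 + 121*k/2 + 90.
Key eq: (k + 2)·f(k+1) = (k + 7)·f(k) + (k**3 + 27*k**2/2 + 121*k/2 + 90).
d = 5 from the (1,1,3) case.
Solving with deg f ≤ 5: f(k) = k*(k + 3)*(k + 4)*(k + 5)*(k + 8)/24.
Get s_k = R·t_k = k*(-k - 8)/(4*(k**2 + 8*k + 12)) with R(k) = B(k−1)f(k)/C(k) = k*(k + 3)*(k + 7)*(k + 8)/(12*(2*k + 9)).
Check: Δs_k = 3*(-2*k - 9)/(k**4 + 18*k**3 + 113*k**2 + 288*k + 252). ✓

s_k = k*(-k - 8)/(4*(k**2 + 8*k + 12))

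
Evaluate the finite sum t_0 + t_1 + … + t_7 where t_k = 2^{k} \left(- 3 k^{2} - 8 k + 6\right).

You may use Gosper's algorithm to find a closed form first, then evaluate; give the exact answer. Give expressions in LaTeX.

Σ = -39940

Step 1: r(k) = 2*(3*k**2 + 14*k + 5)/(3*k**2 + 8*k - 6).
Take A(k)=2, B(k)=1, C(k)=k**2 + 8*k/3 - 2.
Need (2)·f(k+1) − (1)·f(k) = k**2 + 8*k/3 - 2.
deg f ≤ 2 (via 0,0,2).
Match coefficients ⇒ f(k) = (k - 2)*(3*k + 2)/3.
Certificate R = B(k−1)f/C = (k - 2)*(3*k + 2)/(3*k**2 + 8*k - 6) gives s_k = 2**k*(-3*k**2 + 4*k + 4).
Verify: 2**k*(-3*k**2 - 8*k + 6) matches t_k.
Sum = s_(8) − s_(0); s_(8) = -39936, s_(0) = 4 ⇒ -39940.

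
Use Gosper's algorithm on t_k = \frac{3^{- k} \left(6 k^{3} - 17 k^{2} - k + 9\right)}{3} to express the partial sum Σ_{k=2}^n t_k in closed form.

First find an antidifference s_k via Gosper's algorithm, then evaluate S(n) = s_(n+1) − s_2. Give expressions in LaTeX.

S(n) = 3^{- n - 1} \left(4 \cdot 3^{n} - 3 n^{3} - 5 n^{2} - n - 3\right)

t_(k+1)/t_k = (6*k**3 + k**2 - 17*k - 3)/(3*(6*k**3 - 17*k**2 - k + 9)).
Gosper form: A/B · C(k+1)/C(k) with A=1/3, B=1, C=k**3 - 17*k**2/6 - k/6 + 3/2.
f must satisfy (1/3)·f(k+1) − (1)·f(k) = k**3 - 17*k**2/6 - k/6 + 3/2.
Bound: deg f ≤ 3.
A polynomial solution: f(k) = -(3*k**3 - 4*k**2 + 4)/2.
R(k) = B(k−1)·f(k)/C(k) = -3*(3*k**3 - 4*k**2 + 4)/(6*k**3 - 17*k**2 - k + 9); s_k = R·t_k = (-3*k**3 + 4*k**2 - 4)/3**k.
Verify: (6*k**3 - 17*k**2 - k + 9)/(3*3**k) matches t_k.
Σ_(k=2)^n t_k = s_(n+1) − s_(2) = (3**(-n - 1)*(-3*n**3 - 5*n**2 - n - 3)) − (-4/3), i.e. 3**(-n - 1)*(4*3**n - 3*n**3 - 5*n**2 - n - 3).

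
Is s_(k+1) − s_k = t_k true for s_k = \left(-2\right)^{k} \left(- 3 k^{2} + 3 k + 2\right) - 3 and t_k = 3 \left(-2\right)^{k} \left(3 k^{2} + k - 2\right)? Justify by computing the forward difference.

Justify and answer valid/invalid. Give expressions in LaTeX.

valid; difference matches t_k

s_(k+1) = (-2)**(k + 1)*(3*k - 3*(k + 1)**2 + 5) - 3
s_(k+1) − s_k = 3*(-2)**k*(3*k**2 + k - 2)
(s_(k+1) − s_k) − t_k = 0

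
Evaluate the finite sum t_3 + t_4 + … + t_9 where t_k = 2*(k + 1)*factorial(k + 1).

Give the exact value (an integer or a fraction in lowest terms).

Σ = 79833552

t_(k+1)/t_k = (k + 2)**2/(k + 1).
A = k + 2, B = 1, C = k + 1.
Need (k + 2)·f(k+1) − (1)·f(k) = k + 1.
deg f ≤ 0 (via 1,0,1).
Match coefficients ⇒ f(k) = 1.
R(k) = B(k−1)·f(k)/C(k) = 1/(k + 1); s_k = R·t_k = 2*factorial(k + 1).
Δs = 2*(k + 1)*factorial(k + 1), as required.
Sum = s_(10) − s_(3); s_(10) = 79833600, s_(3) = 48 ⇒ 79833552.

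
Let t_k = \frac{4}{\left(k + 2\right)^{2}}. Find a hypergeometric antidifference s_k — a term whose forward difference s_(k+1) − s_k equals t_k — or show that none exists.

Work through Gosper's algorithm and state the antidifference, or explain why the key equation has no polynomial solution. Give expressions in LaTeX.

none (Gosper's algorithm certifies no s_k)

Compute t_(k+1)/t_k: get (k + 2)**2/(k + 3)**2.
Take A(k)=k**2 + 4*k + 4, B(k)=k**2 + 6*k + 9, C(k)=1.
Key eq: (k**2 + 4*k + 4)·f(k+1) = (k**2 + 4*k + 4)·f(k) + (1).
d = 0 from the (2,2,0) case.
Put f(k) = c0: A·f(k+1) − B(k−1)·f(k) − C = -1; need -1 = 0 — inconsistent ⇒ no f, not summable.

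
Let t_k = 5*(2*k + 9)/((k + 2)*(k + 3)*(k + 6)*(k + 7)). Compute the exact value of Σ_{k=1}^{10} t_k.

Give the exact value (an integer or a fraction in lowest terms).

Σ = 1000/4641

Compute t_(k+1)/t_k: get (k + 2)*(k + 6)*(2*k + 11)/((k + 4)*(k + 8)*(2*k + 9)).
Factor: A=k + 2; B=k + 8; C=k**3 + 27*k**2/2 + 121*k/2 + 90.
Set up (k + 2)·f(k+1) − (k + 7)·f(k) − (k**3 + 27*k**2/2 + 121*k/2 + 90) = 0.
Bound: deg f ≤ 5.
Solve for f: f(k) = k*(k + 3)*(k + 4)*(k + 5)*(k + 8)/24 (degree 5 ≤ 5).
Certificate R = B(k−1)f/C = k*(k + 3)*(k + 7)*(k + 8)/(12*(2*k + 9)) gives s_k = 5*k*(k + 8)/(12*(k**2 + 8*k + 12)).
Verify: 5*(2*k + 9)/(k**4 + 18*k**3 + 113*k**2 + 288*k + 252) matches t_k.
Evaluate s at k=11 and k=1: 1045/2652 and 5/28; difference 1000/4641.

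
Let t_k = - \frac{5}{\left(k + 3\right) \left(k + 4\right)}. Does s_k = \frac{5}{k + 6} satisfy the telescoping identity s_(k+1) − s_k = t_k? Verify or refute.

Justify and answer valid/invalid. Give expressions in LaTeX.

Invalid: residual \frac{30 \left(k + 5\right)}{k^{4} + 20 k^{3} + 145 k^{2} + 450 k + 504} ≠ 0.

s_(k+1) = 5/(k + 7)
s_(k+1) − s_k = -5/((k + 6)*(k + 7))
(s_(k+1) − s_k) − t_k = 30*(k + 5)/(k**4 + 20*k**3 + 145*k**2 + 450*k + 504)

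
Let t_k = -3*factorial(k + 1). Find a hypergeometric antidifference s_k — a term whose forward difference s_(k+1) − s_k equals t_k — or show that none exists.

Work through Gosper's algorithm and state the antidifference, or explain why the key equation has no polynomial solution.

Step 1: r(k) = k + 2.
Gosper form: A/B · C(k+1)/C(k) with A=k + 2, B=1, C=1.
f must satisfy (k + 2)·f(k+1) − (1)·f(k) = 1.
From deg A=1, deg B=0, deg C=0: d=-1.
Bound -1 < 0, so the key equation has no polynomial solution.

none — t_k is not Gosper-summable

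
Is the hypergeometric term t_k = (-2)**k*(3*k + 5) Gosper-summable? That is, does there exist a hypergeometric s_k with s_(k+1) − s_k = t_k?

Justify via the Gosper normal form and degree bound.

Yes. s_k = (-2)**k*(-k - 1).

Ratio r(k) = 2*(-3*k - 8)/(3*k + 5).
Factor: A=-2; B=1; C=k + 5/3.
Need (-2)·f(k+1) − (1)·f(k) = k + 5/3.
Bound: deg f ≤ 1.
Coefficient equations give f(k) = -(k + 1)/3.
Get s_k = R·t_k = (-2)**k*(-k - 1) with R(k) = B(k−1)f(k)/C(k) = -(k + 1)/(3*k + 5).
Verify: (-2)**k*(3*k + 5) matches t_k.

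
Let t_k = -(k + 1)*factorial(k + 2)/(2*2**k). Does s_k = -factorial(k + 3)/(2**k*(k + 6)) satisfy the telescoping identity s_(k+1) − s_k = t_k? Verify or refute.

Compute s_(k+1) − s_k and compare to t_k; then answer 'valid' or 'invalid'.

s_(k+1) = -factorial(k + 4)/(2*2**k*(k + 7))
s_(k+1) − s_k = -(k**2 + 8*k + 10)*factorial(k + 3)/(2*2**k*(k + 6)*(k + 7))
(s_(k+1) − s_k) − t_k = 3*(k**2 + 7*k + 4)*factorial(k + 2)/(2*2**k*(k + 6)*(k + 7))

Invalid: residual 3*(k**2 + 7*k + 4)*factorial(k + 2)/(2*2**k*(k + 6)*(k + 7)) ≠ 0.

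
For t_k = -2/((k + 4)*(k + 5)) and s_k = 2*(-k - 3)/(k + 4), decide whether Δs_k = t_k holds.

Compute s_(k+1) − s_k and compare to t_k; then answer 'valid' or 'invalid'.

s_(k+1) = 2*(-k - 4)/(k + 5)
s_(k+1) − s_k = -2/(k**2 + 9*k + 20)
(s_(k+1) − s_k) − t_k = 0

valid; difference matches t_k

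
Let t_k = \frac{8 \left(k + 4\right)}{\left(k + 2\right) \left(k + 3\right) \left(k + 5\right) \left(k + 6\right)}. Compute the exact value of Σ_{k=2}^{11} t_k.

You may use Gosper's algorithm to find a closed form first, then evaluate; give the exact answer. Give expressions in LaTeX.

Σ = 15/119

t_(k+1)/t_k = (k + 2)*(k + 5)**2/((k + 4)**2*(k + 7)).
Take A(k)=k + 2, B(k)=k + 7, C(k)=k**2 + 8*k + 16.
Key eq: (k + 2)·f(k+1) = (k + 6)·f(k) + (k**2 + 8*k + 16).
Bound: deg f ≤ 4.
Match coefficients ⇒ f(k) = k*(k + 3)*(k + 4)*(k + 7)/20.
Then R = B(k−1)f/C = k*(k + 3)*(k + 6)*(k + 7)/(20*(k + 4)), so s_k = R(k)·t_k = 2*k*(k + 7)/(5*(k**2 + 7*k + 10)).
Δs = 8*(k + 4)/(k**4 + 16*k**3 + 91*k**2 + 216*k + 180), as required.
Sum = s_(12) − s_(2); s_(12) = 228/595, s_(2) = 9/35 ⇒ 15/119.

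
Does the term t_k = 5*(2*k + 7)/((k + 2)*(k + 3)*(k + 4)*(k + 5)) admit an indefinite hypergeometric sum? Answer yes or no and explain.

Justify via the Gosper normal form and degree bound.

Yes. s_k = 5*k*(k + 6)/(8*(k**2 + 6*k + 8)).

r(k) = (k + 2)*(2*k + 9)/((k + 6)*(2*k + 7)) after simplifying.
Factor: A=k + 2; B=k + 6; C=k + 7/2.
Need (k + 2)·f(k+1) − (k + 5)·f(k) = k + 7/2.
Degrees (1,1,1) ⇒ d ≤ 3.
A polynomial solution: f(k) = k*(k + 3)*(k + 6)/16.
Get s_k = R·t_k = 5*k*(k + 6)/(8*(k**2 + 6*k + 8)) with R(k) = B(k−1)f(k)/C(k) = k*(k + 3)*(k + 5)*(k + 6)/(8*(2*k + 7)).
Check: Δs_k = 5*(2*k + 7)/(k**4 + 14*k**3 + 71*k**2 + 154*k + 120). ✓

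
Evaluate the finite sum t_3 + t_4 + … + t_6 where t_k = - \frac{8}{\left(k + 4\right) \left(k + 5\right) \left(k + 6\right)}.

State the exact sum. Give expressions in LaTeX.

Σ = -19/462

Step 1: r(k) = (k + 4)/(k + 7).
A = k + 4, B = k + 7, C = 1.
Set up (k + 4)·f(k+1) − (k + 6)·f(k) − (1) = 0.
From deg A=1, deg B=1, deg C=0: d=2.
Coefficient equations give f(k) = k*(k + 9)/40.
Get s_k = R·t_k = k*(-k - 9)/(5*(k + 4)*(k + 5)) with R(k) = B(k−1)f(k)/C(k) = k*(k + 6)*(k + 9)/40.
Check: Δs_k = -8/(k**3 + 15*k**2 + 74*k + 120). ✓
Evaluate s at k=7 and k=3: -28/165 and -9/70; difference -19/462.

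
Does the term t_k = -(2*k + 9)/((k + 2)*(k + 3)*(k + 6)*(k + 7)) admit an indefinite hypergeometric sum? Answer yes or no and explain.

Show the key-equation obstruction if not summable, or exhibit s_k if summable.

Ratio r(k) = (k + 2)*(k + 6)*(2*k + 11)/((k + 4)*(k + 8)*(2*k + 9)).
A = k + 2, B = k + 8, C = k**3 + 27*k**2/2 + 121*k/2 + 90.
Set up (k + 2)·f(k+1) − (k + 7)·f(k) − (k**3 + 27*k**2/2 + 121*k/2 + 90) = 0.
d = 5 from the (1,1,3) case.
A polynomial solution: f(k) = k*(k + 3)*(k + 4)*(k + 5)*(k + 8)/24.
Then R = B(k−1)f/C = k*(k + 3)*(k + 7)*(k + 8)/(12*(2*k + 9)), so s_k = R(k)·t_k = k*(-k - 8)/(12*(k**2 + 8*k + 12)).
Check: Δs_k = (-2*k - 9)/(k**4 + 18*k**3 + 113*k**2 + 288*k + 252). ✓

Yes. s_k = k*(-k - 8)/(12*(k**2 + 8*k + 12)).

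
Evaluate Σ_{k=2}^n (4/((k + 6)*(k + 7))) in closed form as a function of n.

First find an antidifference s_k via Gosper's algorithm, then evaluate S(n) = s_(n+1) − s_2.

S(n) = (n - 1)/(2*(n + 7))

t_(k+1)/t_k = (k + 6)/(k + 8).
A = k + 6, B = k + 8, C = 1.
Set up (k + 6)·f(k+1) − (k + 7)·f(k) − (1) = 0.
Degrees (1,1,0) ⇒ d ≤ 1.
A polynomial solution: f(k) = k/6.
Get s_k = R·t_k = 2*k/(3*(k + 6)) with R(k) = B(k−1)f(k)/C(k) = k*(k + 7)/6.
Check: Δs_k = 4/(k**2 + 13*k + 42). ✓
Evaluate: s_(n+1) = 2*(n + 1)/(3*(n + 7)); subtract s_(2) = 1/6 ⇒ S(n) = (n - 1)/(2*(n + 7)).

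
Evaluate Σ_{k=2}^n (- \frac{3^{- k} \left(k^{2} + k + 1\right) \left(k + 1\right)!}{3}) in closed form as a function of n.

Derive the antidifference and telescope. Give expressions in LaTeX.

Compute t_(k+1)/t_k: get (k + 2)*(k + (k + 1)**2 + 2)/(3*(k**2 + k + 1)).
A = k/3 + 2/3, B = 1, C = k**2 + k + 1.
Key eq: (k/3 + 2/3)·f(k+1) = (1)·f(k) + (k**2 + k + 1).
Degrees (1,0,2) ⇒ d ≤ 1.
Solve for f: f(k) = 3*(k + 1) (degree 1 ≤ 1).
So s_k = (B(k−1)f/C)·t_k = (3*(k + 1)/(k**2 + k + 1))·t_k = -(k + 1)*factorial(k + 1)/3**k.
Δs = -(k**2 + k + 1)*factorial(k + 1)/(3*3**k), as required.
Telescope: S(n) = s_(n+1) − s_(2) = -3**(-n - 1)*(n + 2)*factorial(n + 2) − (-2) = (6*3**n - n**3*factorial(n) - 5*n**2*factorial(n) - 8*n*factorial(n) - 4*factorial(n))/(3*3**n).

S(n) = \frac{3^{- n} \left(6 \cdot 3^{n} - n^{3} n! - 5 n^{2} n! - 8 n n! - 4 n!\right)}{3}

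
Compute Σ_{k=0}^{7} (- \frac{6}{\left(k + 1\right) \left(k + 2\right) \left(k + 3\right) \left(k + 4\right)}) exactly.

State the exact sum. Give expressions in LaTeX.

Σ = -164/495

t_(k+1)/t_k = (k + 1)/(k + 5).
Normal form (A,B,C) = (k + 1, k + 5, 1).
Solve (k + 1)·f(k+1) − (k + 4)·f(k) = 1.
Degrees (1,1,0) ⇒ d ≤ 3.
Match coefficients ⇒ f(k) = k*(k**2 + 6*k + 11)/18.
Certificate R = B(k−1)f/C = k*(k + 4)*(k**2 + 6*k + 11)/18 gives s_k = k*(-k**2 - 6*k - 11)/(3*(k + 1)*(k + 2)*(k + 3)).
Verify: -6/(k**4 + 10*k**3 + 35*k**2 + 50*k + 24) matches t_k.
Evaluate s at k=8 and k=0: -164/495 and 0; difference -164/495.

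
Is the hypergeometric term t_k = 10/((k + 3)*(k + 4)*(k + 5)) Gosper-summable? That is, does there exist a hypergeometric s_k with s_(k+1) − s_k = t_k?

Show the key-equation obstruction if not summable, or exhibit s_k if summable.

Yes. s_k = 5*k*(k + 7)/(12*(k + 3)*(k + 4)).

Ratio r(k) = (k + 3)/(k + 6).
Factor: A=k + 3; B=k + 6; C=1.
Set up (k + 3)·f(k+1) − (k + 5)·f(k) − (1) = 0.
deg f ≤ 2 (via 1,1,0).
Solve for f: f(k) = k*(k + 7)/24 (degree 2 ≤ 2).
Then R = B(k−1)f/C = k*(k + 5)*(k + 7)/24, so s_k = R(k)·t_k = 5*k*(k + 7)/(12*(k + 3)*(k + 4)).
s_(k+1) − s_k = 10/(k**3 + 12*k**2 + 47*k + 60) = t_k.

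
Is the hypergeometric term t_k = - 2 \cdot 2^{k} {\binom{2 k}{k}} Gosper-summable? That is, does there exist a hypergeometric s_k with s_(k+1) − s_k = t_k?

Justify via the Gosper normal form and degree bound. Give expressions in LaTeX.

r(k) = 4*(2*k + 1)/(k + 1) after simplifying.
So A=8*k + 4 and B=k + 1, with C=1.
Need (8*k + 4)·f(k+1) − (k)·f(k) = 1.
deg f ≤ -1 (via 1,1,0).
Bound -1 < 0, so the key equation has no polynomial solution.

No; the degree bound rules out any f.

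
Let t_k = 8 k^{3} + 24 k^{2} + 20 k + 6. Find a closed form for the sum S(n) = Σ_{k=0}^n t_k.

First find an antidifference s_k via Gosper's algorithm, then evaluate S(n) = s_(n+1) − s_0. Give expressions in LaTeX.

S(n) = 2 n^{4} + 12 n^{3} + 24 n^{2} + 20 n + 6

r(k) = (4*k**3 + 24*k**2 + 46*k + 29)/(4*k**3 + 12*k**2 + 10*k + 3) after simplifying.
So A=1 and B=1, with C=k**3 + 3*k**2 + 5*k/2 + 3/4.
Key eq: (1)·f(k+1) = (1)·f(k) + (k**3 + 3*k**2 + 5*k/2 + 3/4).
From deg A=0, deg B=0, deg C=3: d=4.
Match coefficients ⇒ f(k) = k**3*(k + 2)/4.
R(k) = B(k−1)·f(k)/C(k) = k**3*(k + 2)/(4*k**3 + 12*k**2 + 10*k + 3); s_k = R·t_k = 2*k**3*(k + 2).
Check: Δs_k = 8*k**3 + 24*k**2 + 20*k + 6. ✓
Telescope: S(n) = s_(n+1) − s_(0) = 2*n**4 + 12*n**3 + 24*n**2 + 20*n + 6 − (0) = 2*n**4 + 12*n**3 + 24*n**2 + 20*n + 6.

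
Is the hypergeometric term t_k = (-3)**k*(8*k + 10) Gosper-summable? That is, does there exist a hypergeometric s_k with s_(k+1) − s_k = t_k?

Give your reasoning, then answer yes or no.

r(k) = 3*(-4*k - 9)/(4*k + 5) after simplifying.
Take A(k)=-3, B(k)=1, C(k)=k + 5/4.
Set up (-3)·f(k+1) − (1)·f(k) − (k + 5/4) = 0.
Bound: deg f ≤ 1.
Match coefficients ⇒ f(k) = -(2*k + 1)/8.
Certificate R = B(k−1)f/C = -(2*k + 1)/(2*(4*k + 5)) gives s_k = (-3)**k*(-2*k - 1).
Verify: (-3)**k*(8*k + 10) matches t_k.

Yes. s_k = (-3)**k*(-2*k - 1).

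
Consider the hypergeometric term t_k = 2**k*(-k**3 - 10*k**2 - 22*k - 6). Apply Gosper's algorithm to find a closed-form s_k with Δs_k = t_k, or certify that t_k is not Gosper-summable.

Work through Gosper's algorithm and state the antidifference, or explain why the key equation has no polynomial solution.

s_k = 2**k*(-k**3 - 4*k**2 + 4)

t_(k+1)/t_k = 2*(k**3 + 13*k**2 + 45*k + 39)/(k**3 + 10*k**2 + 22*k + 6).
So A=2 and B=1, with C=k**3 + 10*k**2 + 22*k + 6.
Need (2)·f(k+1) − (1)·f(k) = k**3 + 10*k**2 + 22*k + 6.
From deg A=0, deg B=0, deg C=3: d=3.
Solve for f: f(k) = k**3 + 4*k**2 - 4 (degree 3 ≤ 3).
R(k) = B(k−1)·f(k)/C(k) = (k**3 + 4*k**2 - 4)/(k**3 + 10*k**2 + 22*k + 6); s_k = R·t_k = 2**k*(-k**3 - 4*k**2 + 4).
Verify: 2**k*(-k**3 - 10*k**2 - 22*k - 6) matches t_k.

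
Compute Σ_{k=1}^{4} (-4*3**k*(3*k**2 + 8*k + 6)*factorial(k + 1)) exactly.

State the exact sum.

Σ = -3499176

The ratio is 3*(3*k**3 + 20*k**2 + 45*k + 34)/(3*k**2 + 8*k + 6).
So A=3*k + 6 and B=1, with C=k**2 + 8*k/3 + 2.
f must satisfy (3*k + 6)·f(k+1) − (1)·f(k) = k**2 + 8*k/3 + 2.
Degrees (1,0,2) ⇒ d ≤ 1.
Match coefficients ⇒ f(k) = k/3.
So s_k = (B(k−1)f/C)·t_k = (k/(3*k**2 + 8*k + 6))·t_k = -4*3**k*k*factorial(k + 1).
Δs = -4*3**k*(3*k**2 + 8*k + 6)*factorial(k + 1), as required.
Telescoping: Σ = s_(5) − s_(1) = -3499200 − (-24) = -3499176.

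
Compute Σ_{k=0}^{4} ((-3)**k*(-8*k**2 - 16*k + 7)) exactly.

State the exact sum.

The ratio is 3*(-8*k**2 - 32*k - 17)/(8*k**2 + 16*k - 7).
A = -3, B = 1, C = k**2 + 2*k - 7/8.
Solve (-3)·f(k+1) − (1)·f(k) = k**2 + 2*k - 7/8.
Bound: deg f ≤ 2.
Coefficient equations give f(k) = -(2*k**2 + k - 4)/8.
Certificate R = B(k−1)f/C = -(2*k**2 + k - 4)/(8*k**2 + 16*k - 7) gives s_k = (-3)**k*(2*k**2 + k - 4).
Δs = (-3)**k*(-8*k**2 - 16*k + 7), as required.
Sum = s_(5) − s_(0); s_(5) = -12393, s_(0) = -4 ⇒ -12389.

Σ = -12389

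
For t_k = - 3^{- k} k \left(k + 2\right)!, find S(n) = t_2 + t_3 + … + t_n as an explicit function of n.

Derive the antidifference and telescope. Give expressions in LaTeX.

S(n) = 8 - 3^{- n} \left(n + 3\right)!

t_(k+1)/t_k = (k + 1)*(k + 3)/(3*k).
Take A(k)=k/3 + 1, B(k)=1, C(k)=k.
Solve (k/3 + 1)·f(k+1) − (1)·f(k) = k.
Degrees (1,0,1) ⇒ d ≤ 0.
Solve for f: f(k) = 3 (degree 0 ≤ 0).
So s_k = (B(k−1)f/C)·t_k = (3/k)·t_k = -3**(1 - k)*factorial(k + 2).
Verify: -k*factorial(k + 2)/3**k matches t_k.
Telescope: S(n) = s_(n+1) − s_(2) = -factorial(n + 3)/3**n − (-8) = 8 - factorial(n + 3)/3**n.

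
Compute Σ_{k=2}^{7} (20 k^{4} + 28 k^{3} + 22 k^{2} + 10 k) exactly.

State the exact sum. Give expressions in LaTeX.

Σ = 118752

Ratio r(k) = (10*k**4 + 54*k**3 + 113*k**2 + 109*k + 40)/(k*(10*k**3 + 14*k**2 + 11*k + 5)).
Factor: A=1; B=1; C=k**4 + 7*k**3/5 + 11*k**2/10 + k/2.
Solve (1)·f(k+1) − (1)·f(k) = k**4 + 7*k**3/5 + 11*k**2/10 + k/2.
d = 5 from the (0,0,4) case.
Match coefficients ⇒ f(k) = k*(k - 1)*(4*k**3 + k**2 + k + 2)/20.
Then R = B(k−1)f/C = (k - 1)*(4*k**3 + k**2 + k + 2)/(2*(10*k**3 + 14*k**2 + 11*k + 5)), so s_k = R(k)·t_k = k*(4*k**4 - 3*k**3 + k - 2).
s_(k+1) − s_k = 2*k*(10*k**3 + 14*k**2 + 11*k + 5) = t_k.
Sum = s_(8) − s_(2); s_(8) = 118832, s_(2) = 80 ⇒ 118752.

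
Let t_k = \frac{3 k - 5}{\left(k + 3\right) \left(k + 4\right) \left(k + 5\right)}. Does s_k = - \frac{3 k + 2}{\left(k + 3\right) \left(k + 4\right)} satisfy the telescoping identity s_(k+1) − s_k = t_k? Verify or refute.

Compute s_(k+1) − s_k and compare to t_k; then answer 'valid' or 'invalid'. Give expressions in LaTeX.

valid (s_(k+1) − s_k reduces to t_k)

s_(k+1) = (-3*k - 5)/((k + 4)*(k + 5))
s_(k+1) − s_k = (3*k - 5)/(k**3 + 12*k**2 + 47*k + 60)
(s_(k+1) − s_k) − t_k = 0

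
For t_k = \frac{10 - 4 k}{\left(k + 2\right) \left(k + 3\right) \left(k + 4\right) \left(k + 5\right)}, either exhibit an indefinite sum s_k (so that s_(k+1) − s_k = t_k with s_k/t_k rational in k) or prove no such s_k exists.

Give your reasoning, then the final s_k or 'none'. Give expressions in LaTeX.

s_k = \frac{k \left(k^{2} + 9 k + 50\right)}{12 \left(k + 2\right) \left(k + 3\right) \left(k + 4\right)}

Step 1: r(k) = (k + 2)*(2*k - 3)/((k + 6)*(2*k - 5)).
Take A(k)=k + 2, B(k)=k + 6, C(k)=k - 5/2.
Key eq: (k + 2)·f(k+1) = (k + 5)·f(k) + (k - 5/2).
From deg A=1, deg B=1, deg C=1: d=3.
A polynomial solution: f(k) = -k*(k**2 + 9*k + 50)/48.
So s_k = (B(k−1)f/C)·t_k = (-k*(k + 5)*(k**2 + 9*k + 50)/(24*(2*k - 5)))·t_k = k*(k**2 + 9*k + 50)/(12*(k + 2)*(k + 3)*(k + 4)).
Δs = 2*(5 - 2*k)/(k**4 + 14*k**3 + 71*k**2 + 154*k + 120), as required.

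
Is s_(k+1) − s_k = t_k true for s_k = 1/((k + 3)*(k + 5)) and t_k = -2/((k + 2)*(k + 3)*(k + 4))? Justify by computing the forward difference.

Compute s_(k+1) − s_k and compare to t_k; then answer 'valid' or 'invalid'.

s_(k+1) = 1/((k + 4)*(k + 6))
s_(k+1) − s_k = (-2*k - 9)/(k**4 + 18*k**3 + 119*k**2 + 342*k + 360)
(s_(k+1) − s_k) − t_k = 3*(3*k + 14)/(k**5 + 20*k**4 + 155*k**3 + 580*k**2 + 1044*k + 720)

Invalid: residual 3*(3*k + 14)/(k**5 + 20*k**4 + 155*k**3 + 580*k**2 + 1044*k + 720) ≠ 0.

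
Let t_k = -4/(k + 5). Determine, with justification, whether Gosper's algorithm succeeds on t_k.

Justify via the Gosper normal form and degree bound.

No — key equation has no polynomial f.

The ratio is (k + 5)/(k + 6).
Gosper form: A/B · C(k+1)/C(k) with A=k + 5, B=k + 6, C=1.
Set up (k + 5)·f(k+1) − (k + 5)·f(k) − (1) = 0.
Degrees (1,1,0) ⇒ d ≤ 0.
f = c0 ⇒ A·f(k+1) − B(k−1)·f(k) − C = -1. The system {-1 = 0} is inconsistent; no antidifference.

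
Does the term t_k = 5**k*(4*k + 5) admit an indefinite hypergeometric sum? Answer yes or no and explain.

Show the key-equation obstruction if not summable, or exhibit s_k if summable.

Yes. s_k = 5**k*k.

Step 1: r(k) = 5*(4*k + 9)/(4*k + 5).
Take A(k)=5, B(k)=1, C(k)=k + 5/4.
f must satisfy (5)·f(k+1) − (1)·f(k) = k + 5/4.
From deg A=0, deg B=0, deg C=1: d=1.
Solving with deg f ≤ 1: f(k) = k/4.
So s_k = (B(k−1)f/C)·t_k = (k/(4*k + 5))·t_k = 5**k*k.
Check: Δs_k = 5**k*(4*k + 5). ✓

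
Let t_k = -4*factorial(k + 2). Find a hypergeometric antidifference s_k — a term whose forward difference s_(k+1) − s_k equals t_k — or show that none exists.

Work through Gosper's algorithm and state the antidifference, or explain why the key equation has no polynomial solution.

Ratio r(k) = k + 3.
Gosper form: A/B · C(k+1)/C(k) with A=k + 3, B=1, C=1.
Key eq: (k + 3)·f(k+1) = (1)·f(k) + (1).
Bound: deg f ≤ -1.
Bound -1 < 0, so the key equation has no polynomial solution.

none (Gosper's algorithm certifies no s_k)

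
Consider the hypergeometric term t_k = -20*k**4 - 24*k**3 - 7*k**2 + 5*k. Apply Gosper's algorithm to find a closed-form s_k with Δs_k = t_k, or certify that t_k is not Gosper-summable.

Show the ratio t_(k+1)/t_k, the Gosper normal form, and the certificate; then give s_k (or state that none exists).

s_k = k*(-4*k**4 + 4*k**3 + 3*k**2 - 3)

The ratio is (20*k**4 + 104*k**3 + 199*k**2 + 161*k + 46)/(k*(20*k**3 + 24*k**2 + 7*k - 5)).
Factor: A=1; B=1; C=k**4 + 6*k**3/5 + 7*k**2/20 - k/4.
Set up (1)·f(k+1) − (1)·f(k) − (k**4 + 6*k**3/5 + 7*k**2/20 - k/4) = 0.
From deg A=0, deg B=0, deg C=4: d=5.
Solving with deg f ≤ 5: f(k) = k*(k - 1)*(4*k**3 - 3*k - 3)/20.
Certificate R = B(k−1)f/C = (k - 1)*(4*k**3 - 3*k - 3)/(20*k**3 + 24*k**2 + 7*k - 5) gives s_k = k*(-4*k**4 + 4*k**3 + 3*k**2 - 3).
Check: Δs_k = k*(-20*k**3 - 24*k**2 - 7*k + 5). ✓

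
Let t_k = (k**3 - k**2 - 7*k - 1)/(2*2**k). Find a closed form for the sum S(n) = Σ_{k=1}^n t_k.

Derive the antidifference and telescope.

Compute t_(k+1)/t_k: get (k**3/2 + k**2 - 3*k - 4)/(k**3 - k**2 - 7*k - 1).
Normal form (A,B,C) = (1/2, 1, k**3 - k**2 - 7*k - 1).
Need (1/2)·f(k+1) − (1)·f(k) = k**3 - k**2 - 7*k - 1.
deg f ≤ 3 (via 0,0,3).
A polynomial solution: f(k) = -2*(k**3 + 2*k**2 + 2).
So s_k = (B(k−1)f/C)·t_k = (-2*(k**3 + 2*k**2 + 2)/(k**3 - k**2 - 7*k - 1))·t_k = (-k**3 - 2*k**2 - 2)/2**k.
Check: Δs_k = (k**3 - k**2 - 7*k - 1)/(2*2**k). ✓
Σ_(k=1)^n t_k = s_(n+1) − s_(1) = (2**(-n - 1)*(-n**3 - 5*n**2 - 7*n - 5)) − (-5/2), i.e. 2**(-n - 1)*(5*2**n - n**3 - 5*n**2 - 7*n - 5).

S(n) = 2**(-n - 1)*(5*2**n - n**3 - 5*n**2 - 7*n - 5)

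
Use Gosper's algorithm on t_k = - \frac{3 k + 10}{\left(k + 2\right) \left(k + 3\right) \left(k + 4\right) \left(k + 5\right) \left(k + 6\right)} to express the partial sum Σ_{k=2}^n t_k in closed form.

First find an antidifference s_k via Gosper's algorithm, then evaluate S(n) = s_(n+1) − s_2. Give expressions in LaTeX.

Compute t_(k+1)/t_k: get (k + 2)*(3*k + 13)/((k + 7)*(3*k + 10)).
Take A(k)=k + 2, B(k)=k + 7, C(k)=k + 10/3.
Solve (k + 2)·f(k+1) − (k + 6)·f(k) = k + 10/3.
Degrees (1,1,1) ⇒ d ≤ 4.
Match coefficients ⇒ f(k) = k*(k + 3)*(k**2 + 11*k + 38)/120.
Certificate R = B(k−1)f/C = k*(k + 3)*(k + 6)*(k**2 + 11*k + 38)/(40*(3*k + 10)) gives s_k = k*(-k**2 - 11*k - 38)/(40*(k**3 + 11*k**2 + 38*k + 40)).
Δs = (-3*k - 10)/(k**5 + 20*k**4 + 155*k**3 + 580*k**2 + 1044*k + 720), as required.
Telescope: S(n) = s_(n+1) − s_(2) = (-n**3 - 14*n**2 - 63*n - 50)/(40*(n**3 + 14*n**2 + 63*n + 90)) − (-2/105) = (-n**3 - 14*n**2 - 63*n + 78)/(168*(n**3 + 14*n**2 + 63*n + 90)).

S(n) = \frac{- n^{3} - 14 n^{2} - 63 n + 78}{168 \left(n^{3} + 14 n^{2} + 63 n + 90\right)}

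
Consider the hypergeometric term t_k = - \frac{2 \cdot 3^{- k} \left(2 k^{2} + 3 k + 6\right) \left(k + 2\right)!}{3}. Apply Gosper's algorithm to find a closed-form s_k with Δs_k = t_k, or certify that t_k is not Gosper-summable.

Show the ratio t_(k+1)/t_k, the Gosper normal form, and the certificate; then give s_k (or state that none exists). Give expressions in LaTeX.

s_k = - 2 \cdot 3^{- k} \left(2 k + 1\right) \left(k + 2\right)!

t_(k+1)/t_k = (k + 3)*(3*k + 2*(k + 1)**2 + 9)/(3*(2*k**2 + 3*k + 6)).
Factor: A=k/3 + 1; B=1; C=k**2 + 3*k/2 + 3.
Set up (k/3 + 1)·f(k+1) − (1)·f(k) − (k**2 + 3*k/2 + 3) = 0.
Degrees (1,0,2) ⇒ d ≤ 1.
Match coefficients ⇒ f(k) = 3*(2*k + 1)/2.
So s_k = (B(k−1)f/C)·t_k = (3*(2*k + 1)/(2*k**2 + 3*k + 6))·t_k = -2*(2*k + 1)*factorial(k + 2)/3**k.
s_(k+1) − s_k = -2*(2*k**2 + 3*k + 6)*factorial(k + 2)/(3*3**k) = t_k.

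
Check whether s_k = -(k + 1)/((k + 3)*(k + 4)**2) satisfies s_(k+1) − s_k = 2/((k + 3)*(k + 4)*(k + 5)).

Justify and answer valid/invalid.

s_(k+1) = (-k - 2)/((k + 4)*(k + 5)**2)
s_(k+1) − s_k = ((k + 1)*(k + 5)**2 - (k + 2)*(k + 3)*(k + 4))/((k + 3)*(k + 4)**2*(k + 5)**2)
(s_(k+1) − s_k) − t_k = 3*(-3*k - 13)/(k**5 + 21*k**4 + 175*k**3 + 723*k**2 + 1480*k + 1200)

Invalid: residual 3*(-3*k - 13)/(k**5 + 21*k**4 + 175*k**3 + 723*k**2 + 1480*k + 1200) ≠ 0.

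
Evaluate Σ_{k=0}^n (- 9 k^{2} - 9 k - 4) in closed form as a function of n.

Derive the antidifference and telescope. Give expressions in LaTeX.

The ratio is (9*k**2 + 27*k + 22)/(9*k**2 + 9*k + 4).
Factor: A=1; B=1; C=k**2 + k + 4/9.
Solve (1)·f(k+1) − (1)·f(k) = k**2 + k + 4/9.
deg f ≤ 3 (via 0,0,2).
A polynomial solution: f(k) = k*(3*k**2 + 1)/9.
So s_k = (B(k−1)f/C)·t_k = (k*(3*k**2 + 1)/(9*k**2 + 9*k + 4))·t_k = -3*k**3 - k.
Check: Δs_k = -9*k**2 - 9*k - 4. ✓
Telescope: S(n) = s_(n+1) − s_(0) = -3*n**3 - 9*n**2 - 10*n - 4 − (0) = -3*n**3 - 9*n**2 - 10*n - 4.

S(n) = - 3 n^{3} - 9 n^{2} - 10 n - 4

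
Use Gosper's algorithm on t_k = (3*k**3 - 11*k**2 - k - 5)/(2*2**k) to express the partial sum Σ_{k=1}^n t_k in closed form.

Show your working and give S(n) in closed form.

r(k) = (3*k**3/2 - k**2 - 7*k - 7)/(3*k**3 - 11*k**2 - k - 5) after simplifying.
Factor: A=1/2; B=1; C=k**3 - 11*k**2/3 - k/3 - 5/3.
Need (1/2)·f(k+1) − (1)·f(k) = k**3 - 11*k**2/3 - k/3 - 5/3.
Bound: deg f ≤ 3.
Solve for f: f(k) = -2*k*(3*k**2 - 2*k + 4)/3 (degree 3 ≤ 3).
Certificate R = B(k−1)f/C = -2*k*(3*k**2 - 2*k + 4)/(3*k**3 - 11*k**2 - k - 5) gives s_k = k*(-3*k**2 + 2*k - 4)/2**k.
Δs = (3*k**3 - 11*k**2 - k - 5)/(2*2**k), as required.
Telescope: S(n) = s_(n+1) − s_(1) = 2**(-n - 1)*(-3*n**3 - 7*n**2 - 9*n - 5) − (-5/2) = 2**(-n - 1)*(5*2**n - 3*n**3 - 7*n**2 - 9*n - 5).

S(n) = 2**(-n - 1)*(5*2**n - 3*n**3 - 7*n**2 - 9*n - 5)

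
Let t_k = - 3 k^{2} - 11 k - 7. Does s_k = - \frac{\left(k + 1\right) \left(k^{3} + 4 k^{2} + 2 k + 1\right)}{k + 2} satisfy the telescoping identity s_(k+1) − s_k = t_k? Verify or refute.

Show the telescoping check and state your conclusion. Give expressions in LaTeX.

Invalid: residual \frac{2 k^{3} + 13 k^{2} + 27 k + 13}{k^{2} + 5 k + 6} ≠ 0.

s_(k+1) = (-k**4 - 9*k**3 - 27*k**2 - 34*k - 16)/(k + 3)
s_(k+1) − s_k = (-3*k**4 - 24*k**3 - 67*k**2 - 74*k - 29)/(k**2 + 5*k + 6)
(s_(k+1) − s_k) − t_k = (2*k**3 + 13*k**2 + 27*k + 13)/(k**2 + 5*k + 6)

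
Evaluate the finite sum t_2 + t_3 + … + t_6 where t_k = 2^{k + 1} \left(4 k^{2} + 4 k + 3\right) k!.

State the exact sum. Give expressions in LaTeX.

Σ = 16773072

Compute t_(k+1)/t_k: get 2*(4*k**3 + 16*k**2 + 23*k + 11)/(4*k**2 + 4*k + 3).
Normal form (A,B,C) = (2*k + 2, 1, k**2 + k + 3/4).
f must satisfy (2*k + 2)·f(k+1) − (1)·f(k) = k**2 + k + 3/4.
d = 1 from the (1,0,2) case.
Match coefficients ⇒ f(k) = (2*k - 1)/4.
Then R = B(k−1)f/C = (2*k - 1)/(4*k**2 + 4*k + 3), so s_k = R(k)·t_k = 2**(k + 1)*(2*k - 1)*factorial(k).
Check: Δs_k = 2**(k + 1)*(4*k**2 + 4*k + 3)*factorial(k). ✓
Telescoping: Σ = s_(7) − s_(2) = 16773120 − (48) = 16773072.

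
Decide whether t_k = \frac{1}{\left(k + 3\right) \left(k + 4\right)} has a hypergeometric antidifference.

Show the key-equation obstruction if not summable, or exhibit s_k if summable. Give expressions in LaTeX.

Yes. s_k = \frac{k}{3 \left(k + 3\right)}.

Step 1: r(k) = (k + 3)/(k + 5).
Take A(k)=k + 3, B(k)=k + 5, C(k)=1.
Solve (k + 3)·f(k+1) − (k + 4)·f(k) = 1.
Degrees (1,1,0) ⇒ d ≤ 1.
Solve for f: f(k) = k/3 (degree 1 ≤ 1).
Get s_k = R·t_k = k/(3*(k + 3)) with R(k) = B(k−1)f(k)/C(k) = k*(k + 4)/3.
s_(k+1) − s_k = 1/(k**2 + 7*k + 12) = t_k.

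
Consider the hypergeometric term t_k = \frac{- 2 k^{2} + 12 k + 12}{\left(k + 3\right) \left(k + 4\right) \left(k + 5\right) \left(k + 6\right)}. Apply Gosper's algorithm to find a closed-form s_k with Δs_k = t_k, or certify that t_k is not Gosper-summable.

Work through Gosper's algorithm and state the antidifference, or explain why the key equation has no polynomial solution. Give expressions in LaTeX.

r(k) = (k**3 - k**2 - 23*k - 33)/(k**3 + k**2 - 48*k - 42) after simplifying.
A = k + 3, B = k + 7, C = k**2 - 6*k - 6.
f must satisfy (k + 3)·f(k+1) − (k + 6)·f(k) = k**2 - 6*k - 6.
Bound: deg f ≤ 3.
Solving with deg f ≤ 3: f(k) = -k*(k**2 + 132*k + 107)/120.
R(k) = B(k−1)·f(k)/C(k) = -k*(k + 6)*(k**2 + 132*k + 107)/(120*(k**2 - 6*k - 6)); s_k = R·t_k = k*(k**2 + 132*k + 107)/(60*(k + 3)*(k + 4)*(k + 5)).
s_(k+1) − s_k = 2*(-k**2 + 6*k + 6)/(k**4 + 18*k**3 + 119*k**2 + 342*k + 360) = t_k.

s_k = \frac{k \left(k^{2} + 132 k + 107\right)}{60 \left(k + 3\right) \left(k + 4\right) \left(k + 5\right)}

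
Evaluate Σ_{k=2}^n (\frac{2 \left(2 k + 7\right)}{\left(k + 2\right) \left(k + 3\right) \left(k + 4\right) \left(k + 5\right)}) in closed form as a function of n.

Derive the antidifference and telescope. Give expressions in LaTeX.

Step 1: r(k) = (k + 2)*(2*k + 9)/((k + 6)*(2*k + 7)).
A = k + 2, B = k + 6, C = k + 7/2.
Set up (k + 2)·f(k+1) − (k + 5)·f(k) − (k + 7/2) = 0.
Degrees (1,1,1) ⇒ d ≤ 3.
Coefficient equations give f(k) = k*(k + 3)*(k + 6)/16.
Certificate R = B(k−1)f/C = k*(k + 3)*(k + 5)*(k + 6)/(8*(2*k + 7)) gives s_k = k*(k + 6)/(4*(k**2 + 6*k + 8)).
Verify: 2*(2*k + 7)/(k**4 + 14*k**3 + 71*k**2 + 154*k + 120) matches t_k.
Σ_(k=2)^n t_k = s_(n+1) − s_(2) = ((n**2 + 8*n + 7)/(4*(n**2 + 8*n + 15))) − (1/6), i.e. (n**2 + 8*n - 9)/(12*(n**2 + 8*n + 15)).

S(n) = \frac{n^{2} + 8 n - 9}{12 \left(n^{2} + 8 n + 15\right)}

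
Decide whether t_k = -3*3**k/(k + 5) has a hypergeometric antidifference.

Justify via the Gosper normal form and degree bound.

r(k) = 3*(k + 5)/(k + 6) after simplifying.
Gosper form: A/B · C(k+1)/C(k) with A=3*k + 15, B=k + 6, C=1.
Solve (3*k + 15)·f(k+1) − (k + 5)·f(k) = 1.
Bound: deg f ≤ -1.
d = -1 < 0 ⇒ no nonzero polynomial f; not summable.

No; the degree bound rules out any f.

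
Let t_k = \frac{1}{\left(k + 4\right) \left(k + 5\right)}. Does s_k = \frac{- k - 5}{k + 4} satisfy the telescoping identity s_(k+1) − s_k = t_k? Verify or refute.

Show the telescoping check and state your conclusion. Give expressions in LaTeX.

valid (s_(k+1) − s_k reduces to t_k)

s_(k+1) = (-k - 6)/(k + 5)
s_(k+1) − s_k = 1/(k**2 + 9*k + 20)
(s_(k+1) − s_k) − t_k = 0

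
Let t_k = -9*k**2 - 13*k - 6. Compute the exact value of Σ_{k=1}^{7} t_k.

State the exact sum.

Σ = -1666

Compute t_(k+1)/t_k: get (9*k**2 + 31*k + 28)/(9*k**2 + 13*k + 6).
Gosper form: A/B · C(k+1)/C(k) with A=1, B=1, C=k**2 + 13*k/9 + 2/3.
f must satisfy (1)·f(k+1) − (1)·f(k) = k**2 + 13*k/9 + 2/3.
d = 3 from the (0,0,2) case.
Match coefficients ⇒ f(k) = k*(3*k**2 + 2*k + 1)/9.
So s_k = (B(k−1)f/C)·t_k = (k*(3*k**2 + 2*k + 1)/(9*k**2 + 13*k + 6))·t_k = k*(-3*k**2 - 2*k - 1).
s_(k+1) − s_k = -9*k**2 - 13*k - 6 = t_k.
Σ_(k=1)^(7) t_k = s_(8) − s_(1) = -1672 − (-6) = -1666.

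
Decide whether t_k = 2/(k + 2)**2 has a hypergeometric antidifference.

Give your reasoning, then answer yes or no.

t_(k+1)/t_k = (k + 2)**2/(k + 3)**2.
Normal form (A,B,C) = (k**2 + 4*k + 4, k**2 + 6*k + 9, 1).
Need (k**2 + 4*k + 4)·f(k+1) − (k**2 + 4*k + 4)·f(k) = 1.
d = 0 from the (2,2,0) case.
Write f(k) = c0. Then LHS − RHS = -1, requiring -1 = 0: contradictory. No certificate.

No; the coefficient equations for f are inconsistent.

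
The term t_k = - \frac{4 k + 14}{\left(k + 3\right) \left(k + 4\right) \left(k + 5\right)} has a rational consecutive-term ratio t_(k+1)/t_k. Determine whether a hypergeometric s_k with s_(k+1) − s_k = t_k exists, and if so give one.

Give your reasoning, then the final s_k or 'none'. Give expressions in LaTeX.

s_k = - \frac{k \left(13 k + 43\right)}{12 \left(k + 3\right) \left(k + 4\right)}

Ratio r(k) = (k + 3)*(2*k + 9)/((k + 6)*(2*k + 7)).
So A=k + 3 and B=k + 6, with C=k + 7/2.
Solve (k + 3)·f(k+1) − (k + 5)·f(k) = k + 7/2.
d = 2 from the (1,1,1) case.
A polynomial solution: f(k) = k*(13*k + 43)/48.
Then R = B(k−1)f/C = k*(k + 5)*(13*k + 43)/(24*(2*k + 7)), so s_k = R(k)·t_k = -k*(13*k + 43)/(12*(k + 3)*(k + 4)).
Δs = 2*(-2*k - 7)/(k**3 + 12*k**2 + 47*k + 60), as required.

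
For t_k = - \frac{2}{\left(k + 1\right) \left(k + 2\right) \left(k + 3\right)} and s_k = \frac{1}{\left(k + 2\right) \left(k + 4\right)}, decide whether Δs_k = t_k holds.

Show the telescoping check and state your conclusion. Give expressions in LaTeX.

Invalid: residual \frac{3 \left(3 k + 11\right)}{k^{5} + 15 k^{4} + 85 k^{3} + 225 k^{2} + 274 k + 120} ≠ 0.

s_(k+1) = 1/((k + 3)*(k + 5))
s_(k+1) − s_k = (-2*k - 7)/(k**4 + 14*k**3 + 71*k**2 + 154*k + 120)
(s_(k+1) − s_k) − t_k = 3*(3*k + 11)/(k**5 + 15*k**4 + 85*k**3 + 225*k**2 + 274*k + 120)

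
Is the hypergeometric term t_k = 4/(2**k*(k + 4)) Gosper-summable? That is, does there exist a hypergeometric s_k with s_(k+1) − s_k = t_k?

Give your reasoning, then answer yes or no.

r(k) = (k + 4)/(2*(k + 5)) after simplifying.
Normal form (A,B,C) = (k/2 + 2, k + 5, 1).
Set up (k/2 + 2)·f(k+1) − (k + 4)·f(k) − (1) = 0.
d = -1 from the (1,1,0) case.
Negative degree bound (-1): no f exists, t_k not Gosper-summable.

No; the degree bound rules out any f.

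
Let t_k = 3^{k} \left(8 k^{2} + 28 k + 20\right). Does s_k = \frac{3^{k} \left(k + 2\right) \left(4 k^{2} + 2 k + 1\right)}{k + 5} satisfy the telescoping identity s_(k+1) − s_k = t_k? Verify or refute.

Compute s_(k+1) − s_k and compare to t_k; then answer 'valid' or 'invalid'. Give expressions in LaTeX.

Invalid: residual \frac{3^{k + 1} \left(- 8 k^{3} - 64 k^{2} - 158 k - 99\right)}{k^{2} + 11 k + 30} ≠ 0.

s_(k+1) = 3**(k + 1)*(k + 3)*(2*k + 4*(k + 1)**2 + 3)/(k + 6)
s_(k+1) − s_k = 3**k*(8*k**4 + 92*k**3 + 376*k**2 + 586*k + 303)/(k**2 + 11*k + 30)
(s_(k+1) − s_k) − t_k = 3**(k + 1)*(-8*k**3 - 64*k**2 - 158*k - 99)/(k**2 + 11*k + 30)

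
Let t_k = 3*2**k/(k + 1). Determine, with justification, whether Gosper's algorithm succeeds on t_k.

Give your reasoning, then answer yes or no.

No — negative degree bound, so no certificate f.

r(k) = 2*(k + 1)/(k + 2) after simplifying.
A = 2*k + 2, B = k + 2, C = 1.
Need (2*k + 2)·f(k+1) − (k + 1)·f(k) = 1.
Degrees (1,1,0) ⇒ d ≤ -1.
Bound -1 < 0, so the key equation has no polynomial solution.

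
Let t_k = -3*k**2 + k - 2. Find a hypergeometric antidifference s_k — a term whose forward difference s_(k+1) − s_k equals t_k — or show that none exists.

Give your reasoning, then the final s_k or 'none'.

s_k = k*(-k**2 + 2*k - 3)

t_(k+1)/t_k = (-k + 3*(k + 1)**2 + 1)/(3*k**2 - k + 2).
Take A(k)=1, B(k)=1, C(k)=k**2 - k/3 + 2/3.
Key eq: (1)·f(k+1) = (1)·f(k) + (k**2 - k/3 + 2/3).
d = 3 from the (0,0,2) case.
Solving with deg f ≤ 3: f(k) = k*(k**2 - 2*k + 3)/3.
So s_k = (B(k−1)f/C)·t_k = (k*(k**2 - 2*k + 3)/(3*k**2 - k + 2))·t_k = k*(-k**2 + 2*k - 3).
s_(k+1) − s_k = -3*k**2 + k - 2 = t_k.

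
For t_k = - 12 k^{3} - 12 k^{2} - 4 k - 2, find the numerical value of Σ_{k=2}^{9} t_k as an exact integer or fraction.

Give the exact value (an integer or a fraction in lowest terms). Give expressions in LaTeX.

Σ = -27888

Compute t_(k+1)/t_k: get (6*k**3 + 24*k**2 + 32*k + 15)/(6*k**3 + 6*k**2 + 2*k + 1).
Gosper form: A/B · C(k+1)/C(k) with A=1, B=1, C=k**3 + k**2 + k/3 + 1/6.
Key eq: (1)·f(k+1) = (1)·f(k) + (k**3 + k**2 + k/3 + 1/6).
d = 4 from the (0,0,3) case.
Match coefficients ⇒ f(k) = k*(3*k**3 - 2*k**2 - k + 2)/12.
Get s_k = R·t_k = k*(-3*k**3 + 2*k**2 + k - 2) with R(k) = B(k−1)f(k)/C(k) = k*(3*k**3 - 2*k**2 - k + 2)/(2*(6*k**3 + 6*k**2 + 2*k + 1)).
s_(k+1) − s_k = -12*k**3 - 12*k**2 - 4*k - 2 = t_k.
Σ_(k=2)^(9) t_k = s_(10) − s_(2) = -27920 − (-32) = -27888.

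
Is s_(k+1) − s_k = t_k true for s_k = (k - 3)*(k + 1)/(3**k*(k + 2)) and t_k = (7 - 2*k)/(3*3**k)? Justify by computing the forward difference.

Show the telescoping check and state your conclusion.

s_(k+1) = (k**2 - 4)/(3*3**k*(k + 3))
s_(k+1) − s_k = (-2*k**3 - k**2 + 23*k + 19)/(3*3**k*(k**2 + 5*k + 6))
(s_(k+1) − s_k) − t_k = (2*k**2 - 23)/(3*3**k*(k**2 + 5*k + 6))

Invalid: residual (2*k**2 - 23)/(3*3**k*(k**2 + 5*k + 6)) ≠ 0.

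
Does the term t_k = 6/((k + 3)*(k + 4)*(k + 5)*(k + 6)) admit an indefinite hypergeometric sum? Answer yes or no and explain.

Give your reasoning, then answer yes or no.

Yes. s_k = k*(k**2 + 12*k + 47)/(30*(k + 3)*(k + 4)*(k + 5)).

Step 1: r(k) = (k + 3)/(k + 7).
Factor: A=k + 3; B=k + 7; C=1.
Key eq: (k + 3)·f(k+1) = (k + 6)·f(k) + (1).
d = 3 from the (1,1,0) case.
Coefficient equations give f(k) = k*(k**2 + 12*k + 47)/180.
R(k) = B(k−1)·f(k)/C(k) = k*(k + 6)*(k**2 + 12*k + 47)/180; s_k = R·t_k = k*(k**2 + 12*k + 47)/(30*(k + 3)*(k + 4)*(k + 5)).
Check: Δs_k = 6/(k**4 + 18*k**3 + 119*k**2 + 342*k + 360). ✓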